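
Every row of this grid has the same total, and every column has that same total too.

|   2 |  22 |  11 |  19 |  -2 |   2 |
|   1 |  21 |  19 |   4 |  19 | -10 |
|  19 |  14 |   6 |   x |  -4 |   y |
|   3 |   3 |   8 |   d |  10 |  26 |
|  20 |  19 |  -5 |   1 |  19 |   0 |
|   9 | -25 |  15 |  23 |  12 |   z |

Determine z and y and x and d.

Rows 1 and 2 both sum to 54, so that's the common total.
Row 6 has 9 − 25 + 15 + 23 + 12 = 34; the blank must be 54 − 34 = 20.
Column 6 has 2 − 10 + 26 + 0 + 20 = 38; the blank must be 54 − 38 = 16.
Row 3 has 19 + 14 + 6 − 4 + 16 = 51; the blank must be 54 − 51 = 3.
Row 4 has 3 + 3 + 8 + 10 + 26 = 50; the blank must be 54 − 50 = 4.

z = 20, y = 16, x = 3, d = 4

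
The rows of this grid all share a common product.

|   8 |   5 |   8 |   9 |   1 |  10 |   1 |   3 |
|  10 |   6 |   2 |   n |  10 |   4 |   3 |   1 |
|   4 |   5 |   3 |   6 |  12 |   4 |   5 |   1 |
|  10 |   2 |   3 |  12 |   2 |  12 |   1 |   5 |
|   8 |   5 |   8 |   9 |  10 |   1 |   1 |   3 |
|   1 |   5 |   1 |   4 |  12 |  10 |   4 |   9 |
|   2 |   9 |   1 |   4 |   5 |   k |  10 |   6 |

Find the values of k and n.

k = 4, n = 6

Rows 1 and 4 each multiply to 86400, so every row has product 86400.
Row 7: 2×9×1×4×5×10×6 = 21600, so the missing entry is 86400 ÷ 21600 = 4.
Row 2: 10×6×2×10×4×3×1 = 14400, so the missing entry is 86400 ÷ 14400 = 6.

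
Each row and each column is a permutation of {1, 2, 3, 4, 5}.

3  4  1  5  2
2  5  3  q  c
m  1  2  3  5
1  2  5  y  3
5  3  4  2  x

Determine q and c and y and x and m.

q = 1, c = 4, y = 4, x = 1, m = 4

At (row 5, col 5): row 5 already has {2, 3, 4, 5}, so the value is 1.
Cell (3,1): row 3 already has {1, 2, 3, 5} → 4.
For row 2, column 5: column 5 already has {1, 2, 3, 5}; that leaves 4.
At (row 4, col 4): row 4 already has {1, 2, 3, 5}, so the value is 4.
At (row 2, col 4): row 2 already has {2, 3, 4, 5}, so the value is 1.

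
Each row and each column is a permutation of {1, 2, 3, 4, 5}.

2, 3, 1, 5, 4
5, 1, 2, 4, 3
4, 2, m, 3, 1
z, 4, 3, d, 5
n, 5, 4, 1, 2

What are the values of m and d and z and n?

m = 5, d = 2, z = 1, n = 3

For row 5, column 1: row 5 already has {1, 2, 4, 5}; that leaves 3.
For row 4, column 4: column 4 already has {1, 3, 4, 5}; that leaves 2.
At (row 4, col 1): row 4 already has {2, 3, 4, 5}, so the value is 1.
Cell (3,3): row 3 already has {1, 2, 3, 4} → 5.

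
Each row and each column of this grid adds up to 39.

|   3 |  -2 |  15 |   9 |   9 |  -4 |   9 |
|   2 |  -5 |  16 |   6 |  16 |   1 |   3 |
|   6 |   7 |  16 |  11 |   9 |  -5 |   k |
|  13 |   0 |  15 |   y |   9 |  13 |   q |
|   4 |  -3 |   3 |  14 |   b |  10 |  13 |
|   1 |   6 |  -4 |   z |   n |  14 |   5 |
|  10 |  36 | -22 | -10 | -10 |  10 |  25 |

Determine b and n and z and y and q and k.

b = -2, n = 8, z = 9, y = 0, q = -11, k = -5

Row 5 has 4 − 3 + 3 + 14 + 10 + 13 = 41; the blank must be 39 − 41 = -2.
Column 5 has 9 + 16 + 9 + 9 − 2 − 10 = 31; the blank must be 39 − 31 = 8.
Row 3 has 6 + 7 + 16 + 11 + 9 − 5 = 44; the blank must be 39 − 44 = -5.
Column 7 has 9 + 3 − 5 + 13 + 5 + 25 = 50; the blank must be 39 − 50 = -11.
Row 4 has 13 + 0 + 15 + 9 + 13 − 11 = 39; the blank must be 39 − 39 = 0.
Row 6 has 1 + 6 − 4 + 8 + 14 + 5 = 30; the blank must be 39 − 30 = 9.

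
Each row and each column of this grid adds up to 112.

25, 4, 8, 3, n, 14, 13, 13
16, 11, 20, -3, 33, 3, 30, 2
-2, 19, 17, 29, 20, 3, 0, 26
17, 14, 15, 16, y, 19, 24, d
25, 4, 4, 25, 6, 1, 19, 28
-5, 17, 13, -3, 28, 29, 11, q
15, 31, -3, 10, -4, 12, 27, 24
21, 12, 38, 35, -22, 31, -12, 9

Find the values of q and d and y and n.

q = 22, d = -12, y = 19, n = 32

Row 1 has 25 + 4 + 8 + 3 + 14 + 13 + 13 = 80; the blank must be 112 − 80 = 32.
Column 5 has 32 + 33 + 20 + 6 + 28 − 4 − 22 = 93; the blank must be 112 − 93 = 19.
Row 4 has 17 + 14 + 15 + 16 + 19 + 19 + 24 = 124; the blank must be 112 − 124 = -12.
Row 6 has -5 + 17 + 13 − 3 + 28 + 29 + 11 = 90; the blank must be 112 − 90 = 22.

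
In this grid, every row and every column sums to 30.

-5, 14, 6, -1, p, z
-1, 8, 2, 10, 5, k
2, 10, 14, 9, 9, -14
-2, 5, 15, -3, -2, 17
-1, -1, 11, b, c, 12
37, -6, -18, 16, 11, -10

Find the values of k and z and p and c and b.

Column 4 has -1 + 10 + 9 − 3 + 16 = 31; the blank must be 30 − 31 = -1.
Row 5 has -1 − 1 + 11 − 1 + 12 = 20; the blank must be 30 − 20 = 10.
Column 5 has 5 + 9 − 2 + 10 + 11 = 33; the blank must be 30 − 33 = -3.
Row 2 has -1 + 8 + 2 + 10 + 5 = 24; the blank must be 30 − 24 = 6.
Row 1 has -5 + 14 + 6 − 1 − 3 = 11; the blank must be 30 − 11 = 19.

k = 6, z = 19, p = -3, c = 10, b = -1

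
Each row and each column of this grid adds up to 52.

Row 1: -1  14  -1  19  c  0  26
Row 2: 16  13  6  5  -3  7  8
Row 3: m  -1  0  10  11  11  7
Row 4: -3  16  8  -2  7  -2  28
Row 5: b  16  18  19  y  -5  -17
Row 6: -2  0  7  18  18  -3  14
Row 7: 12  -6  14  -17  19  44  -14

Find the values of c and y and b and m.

The known cells in row 1 total 57, leaving 52 − 57 = -5 for the blank.
The known cells in column 5 total 47, leaving 52 − 47 = 5 for the blank.
The known cells in row 5 total 36, leaving 52 − 36 = 16 for the blank.
The known cells in row 3 total 38, leaving 52 − 38 = 14 for the blank.

c = -5, y = 5, b = 16, m = 14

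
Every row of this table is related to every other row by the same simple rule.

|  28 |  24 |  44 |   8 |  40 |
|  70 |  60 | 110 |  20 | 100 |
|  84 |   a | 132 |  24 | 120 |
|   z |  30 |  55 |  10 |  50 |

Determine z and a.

Each row is a constant multiple of every other row — this is a multiplication table with the headers hidden.
Row 4 is 10/8 = 5/4 times row 1, so its entry in column 1 is 28 × 5/4 = 35.
Row 3 is 24/8 = 3/1 times row 1, so its entry in column 2 is 24 × 3/1 = 72.

z = 35, a = 72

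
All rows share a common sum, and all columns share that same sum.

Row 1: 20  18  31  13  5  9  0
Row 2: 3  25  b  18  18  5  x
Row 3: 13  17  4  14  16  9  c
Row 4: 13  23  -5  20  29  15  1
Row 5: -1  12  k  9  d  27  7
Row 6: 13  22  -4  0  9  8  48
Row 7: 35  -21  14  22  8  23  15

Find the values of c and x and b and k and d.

Rows 1 and 4 both sum to 96, so that's the common total.
Column 5 has 5 + 18 + 16 + 29 + 9 + 8 = 85; the blank must be 96 − 85 = 11.
Row 5 has -1 + 12 + 9 + 11 + 27 + 7 = 65; the blank must be 96 − 65 = 31.
Column 3 has 31 + 4 − 5 + 31 − 4 + 14 = 71; the blank must be 96 − 71 = 25.
Row 3 has 13 + 17 + 4 + 14 + 16 + 9 = 73; the blank must be 96 − 73 = 23.
Row 2 has 3 + 25 + 25 + 18 + 18 + 5 = 94; the blank must be 96 − 94 = 2.

c = 23, x = 2, b = 25, k = 31, d = 11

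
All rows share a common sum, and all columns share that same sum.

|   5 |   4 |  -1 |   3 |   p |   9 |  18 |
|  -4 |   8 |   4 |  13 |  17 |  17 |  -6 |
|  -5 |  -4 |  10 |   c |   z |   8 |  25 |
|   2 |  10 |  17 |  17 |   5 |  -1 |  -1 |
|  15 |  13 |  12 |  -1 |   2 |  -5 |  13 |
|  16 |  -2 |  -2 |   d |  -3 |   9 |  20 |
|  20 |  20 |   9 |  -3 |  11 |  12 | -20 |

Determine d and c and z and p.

d = 11, c = 9, z = 6, p = 11

Rows 2 and 4 both sum to 49, so that's the common total.
Row 6 has 16 − 2 − 2 − 3 + 9 + 20 = 38; the blank must be 49 − 38 = 11.
Column 4 has 3 + 13 + 17 − 1 + 11 − 3 = 40; the blank must be 49 − 40 = 9.
Row 3 has -5 − 4 + 10 + 9 + 8 + 25 = 43; the blank must be 49 − 43 = 6.
Row 1 has 5 + 4 − 1 + 3 + 9 + 18 = 38; the blank must be 49 − 38 = 11.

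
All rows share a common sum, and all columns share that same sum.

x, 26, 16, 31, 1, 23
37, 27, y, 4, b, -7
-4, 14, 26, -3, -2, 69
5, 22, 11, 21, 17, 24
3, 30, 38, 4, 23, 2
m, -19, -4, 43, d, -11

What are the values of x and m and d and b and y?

Rows 3 and 4 both sum to 100, so that's the common total.
Column 3: 16 + 26 + 11 + 38 − 4 = 87, so its missing entry is 100 − 87 = 13.
Row 1: 26 + 16 + 31 + 1 + 23 = 97, so its missing entry is 100 − 97 = 3.
Row 2: 37 + 27 + 13 + 4 − 7 = 74, so its missing entry is 100 − 74 = 26.
Column 5: 1 + 26 − 2 + 17 + 23 = 65, so its missing entry is 100 − 65 = 35.
Row 6: -19 − 4 + 43 + 35 − 11 = 44, so its missing entry is 100 − 44 = 56.

x = 3, m = 56, d = 35, b = 26, y = 13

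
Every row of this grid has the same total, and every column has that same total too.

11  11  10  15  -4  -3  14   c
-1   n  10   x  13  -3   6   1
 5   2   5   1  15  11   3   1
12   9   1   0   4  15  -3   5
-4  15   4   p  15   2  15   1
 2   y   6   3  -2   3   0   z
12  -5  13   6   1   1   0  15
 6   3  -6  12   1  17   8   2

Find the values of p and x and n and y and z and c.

p = -5, x = 11, n = 6, y = 2, z = 29, c = -11

Rows 3 and 4 both sum to 43, so that's the common total.
Row 1 has 11 + 11 + 10 + 15 − 4 − 3 + 14 = 54; the blank must be 43 − 54 = -11.
Row 5 has -4 + 15 + 4 + 15 + 2 + 15 + 1 = 48; the blank must be 43 − 48 = -5.
Column 8 has -11 + 1 + 1 + 5 + 1 + 15 + 2 = 14; the blank must be 43 − 14 = 29.
Row 6 has 2 + 6 + 3 − 2 + 3 + 0 + 29 = 41; the blank must be 43 − 41 = 2.
Column 2 has 11 + 2 + 9 + 15 + 2 − 5 + 3 = 37; the blank must be 43 − 37 = 6.
Row 2 has -1 + 6 + 10 + 13 − 3 + 6 + 1 = 32; the blank must be 43 − 32 = 11.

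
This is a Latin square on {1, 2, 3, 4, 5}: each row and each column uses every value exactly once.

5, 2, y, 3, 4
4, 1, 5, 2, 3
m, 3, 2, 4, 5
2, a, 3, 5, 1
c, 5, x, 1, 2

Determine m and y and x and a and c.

For row 4, column 2: row 4 already has {1, 2, 3, 5}; that leaves 4.
Cell (3,1): row 3 already has {2, 3, 4, 5} → 1.
Cell (5,1): column 1 already has {1, 2, 4, 5} → 3.
Cell (5,3): row 5 already has {1, 2, 3, 5} → 4.
Cell (1,3): row 1 already has {2, 3, 4, 5} → 1.

m = 1, y = 1, x = 4, a = 4, c = 3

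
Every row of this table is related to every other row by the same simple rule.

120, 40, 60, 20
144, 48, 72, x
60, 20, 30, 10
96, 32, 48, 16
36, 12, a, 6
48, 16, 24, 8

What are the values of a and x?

a = 18, x = 24

Each row is a constant multiple of every other row — this is a multiplication table with the headers hidden.
Row 5 is 36/120 = 3/10 times row 1, so its entry in column 3 is 60 × 3/10 = 18.
Row 2 is 144/120 = 6/5 times row 1, so its entry in column 4 is 20 × 6/5 = 24.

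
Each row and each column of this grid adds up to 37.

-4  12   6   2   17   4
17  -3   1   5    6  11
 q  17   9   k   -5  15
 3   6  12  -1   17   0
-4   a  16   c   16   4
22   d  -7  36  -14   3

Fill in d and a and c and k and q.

The known cells in column 1 total 34, leaving 37 − 34 = 3 for the blank.
The known cells in row 6 total 40, leaving 37 − 40 = -3 for the blank.
The known cells in row 3 total 39, leaving 37 − 39 = -2 for the blank.
The known cells in column 4 total 40, leaving 37 − 40 = -3 for the blank.
The known cells in row 5 total 29, leaving 37 − 29 = 8 for the blank.

d = -3, a = 8, c = -3, k = -2, q = 3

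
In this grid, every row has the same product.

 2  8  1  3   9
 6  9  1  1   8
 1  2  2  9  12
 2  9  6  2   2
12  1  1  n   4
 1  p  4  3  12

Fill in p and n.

p = 3, n = 9

Rows 1 and 3 each multiply to 432, so every row has product 432.
Row 6: 1×4×3×12 = 144, so the missing entry is 432 ÷ 144 = 3.
Row 5: 12×1×1×4 = 48, so the missing entry is 432 ÷ 48 = 9.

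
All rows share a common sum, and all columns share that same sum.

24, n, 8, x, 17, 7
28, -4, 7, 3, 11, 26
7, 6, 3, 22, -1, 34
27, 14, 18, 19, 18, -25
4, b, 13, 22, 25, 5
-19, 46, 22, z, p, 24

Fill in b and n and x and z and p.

b = 2, n = 7, x = 8, z = -3, p = 1

Rows 2 and 3 both sum to 71, so that's the common total.
The known cells in column 5 total 70, leaving 71 − 70 = 1 for the blank.
The known cells in row 6 total 74, leaving 71 − 74 = -3 for the blank.
The known cells in column 4 total 63, leaving 71 − 63 = 8 for the blank.
The known cells in row 1 total 64, leaving 71 − 64 = 7 for the blank.
The known cells in row 5 total 69, leaving 71 − 69 = 2 for the blank.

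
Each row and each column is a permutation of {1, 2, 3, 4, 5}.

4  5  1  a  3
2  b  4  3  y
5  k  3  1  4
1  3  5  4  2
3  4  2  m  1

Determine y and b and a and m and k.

y = 5, b = 1, a = 2, m = 5, k = 2

At (row 3, col 2): row 3 already has {1, 3, 4, 5}, so the value is 2.
For row 5, column 4: row 5 already has {1, 2, 3, 4}; that leaves 5.
Cell (2,2): column 2 already has {2, 3, 4, 5} → 1.
At (row 1, col 4): row 1 already has {1, 3, 4, 5}, so the value is 2.
For row 2, column 5: row 2 already has {1, 2, 3, 4}; that leaves 5.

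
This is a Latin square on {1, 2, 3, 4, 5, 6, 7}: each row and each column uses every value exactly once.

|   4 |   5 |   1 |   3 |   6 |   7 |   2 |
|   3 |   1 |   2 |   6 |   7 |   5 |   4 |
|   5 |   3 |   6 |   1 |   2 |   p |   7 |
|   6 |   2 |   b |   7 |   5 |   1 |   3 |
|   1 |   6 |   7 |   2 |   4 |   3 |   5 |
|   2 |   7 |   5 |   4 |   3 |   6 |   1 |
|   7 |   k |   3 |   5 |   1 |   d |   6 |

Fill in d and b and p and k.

Cell (7,2): column 2 already has {1, 2, 3, 5, 6, 7} → 4.
At (row 4, col 3): row 4 already has {1, 2, 3, 5, 6, 7}, so the value is 4.
At (row 3, col 6): row 3 already has {1, 2, 3, 5, 6, 7}, so the value is 4.
Cell (7,6): row 7 already has {1, 3, 4, 5, 6, 7} → 2.

d = 2, b = 4, p = 4, k = 4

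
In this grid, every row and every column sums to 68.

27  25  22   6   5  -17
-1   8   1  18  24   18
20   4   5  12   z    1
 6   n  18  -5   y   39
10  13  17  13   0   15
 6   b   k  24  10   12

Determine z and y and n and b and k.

z = 26, y = 3, n = 7, b = 11, k = 5

The known cells in row 3 total 42, leaving 68 − 42 = 26 for the blank.
The known cells in column 5 total 65, leaving 68 − 65 = 3 for the blank.
The known cells in row 4 total 61, leaving 68 − 61 = 7 for the blank.
The known cells in column 2 total 57, leaving 68 − 57 = 11 for the blank.
The known cells in row 6 total 63, leaving 68 − 63 = 5 for the blank.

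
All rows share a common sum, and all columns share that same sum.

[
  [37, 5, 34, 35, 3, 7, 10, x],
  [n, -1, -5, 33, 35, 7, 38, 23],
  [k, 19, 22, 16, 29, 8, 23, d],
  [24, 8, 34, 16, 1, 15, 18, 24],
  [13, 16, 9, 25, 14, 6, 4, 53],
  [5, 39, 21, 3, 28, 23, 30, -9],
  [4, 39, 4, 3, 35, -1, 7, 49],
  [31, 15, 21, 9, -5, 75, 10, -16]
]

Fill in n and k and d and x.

n = 10, k = 16, d = 7, x = 9

Rows 4 and 5 both sum to 140, so that's the common total.
Row 2 has -1 − 5 + 33 + 35 + 7 + 38 + 23 = 130; the blank must be 140 − 130 = 10.
Row 1 has 37 + 5 + 34 + 35 + 3 + 7 + 10 = 131; the blank must be 140 − 131 = 9.
Column 1 has 37 + 10 + 24 + 13 + 5 + 4 + 31 = 124; the blank must be 140 − 124 = 16.
Row 3 has 16 + 19 + 22 + 16 + 29 + 8 + 23 = 133; the blank must be 140 − 133 = 7.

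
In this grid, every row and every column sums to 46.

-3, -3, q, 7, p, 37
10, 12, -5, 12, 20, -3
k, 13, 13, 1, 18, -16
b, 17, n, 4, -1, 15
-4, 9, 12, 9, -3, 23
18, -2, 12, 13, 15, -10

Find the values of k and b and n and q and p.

Column 5 has 20 + 18 − 1 − 3 + 15 = 49; the blank must be 46 − 49 = -3.
Row 3 has 13 + 13 + 1 + 18 − 16 = 29; the blank must be 46 − 29 = 17.
Column 1 has -3 + 10 + 17 − 4 + 18 = 38; the blank must be 46 − 38 = 8.
Row 1 has -3 − 3 + 7 − 3 + 37 = 35; the blank must be 46 − 35 = 11.
Row 4 has 8 + 17 + 4 − 1 + 15 = 43; the blank must be 46 − 43 = 3.

k = 17, b = 8, n = 3, q = 11, p = -3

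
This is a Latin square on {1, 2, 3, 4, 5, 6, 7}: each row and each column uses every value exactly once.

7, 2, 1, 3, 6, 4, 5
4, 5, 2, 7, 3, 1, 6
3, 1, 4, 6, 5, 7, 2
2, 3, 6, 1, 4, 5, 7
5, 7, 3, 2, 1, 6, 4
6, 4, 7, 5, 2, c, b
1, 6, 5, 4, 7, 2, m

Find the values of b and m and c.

b = 1, m = 3, c = 3

At (row 7, col 7): row 7 already has {1, 2, 4, 5, 6, 7}, so the value is 3.
For row 6, column 6: column 6 already has {1, 2, 4, 5, 6, 7}; that leaves 3.
Cell (6,7): row 6 already has {2, 3, 4, 5, 6, 7} → 1.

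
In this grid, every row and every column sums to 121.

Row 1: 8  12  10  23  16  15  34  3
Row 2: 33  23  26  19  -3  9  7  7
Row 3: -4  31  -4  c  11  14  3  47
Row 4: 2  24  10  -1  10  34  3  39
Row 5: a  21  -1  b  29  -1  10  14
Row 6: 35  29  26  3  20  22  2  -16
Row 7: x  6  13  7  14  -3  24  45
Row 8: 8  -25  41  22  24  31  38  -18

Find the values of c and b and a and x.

The known cells in row 3 total 98, leaving 121 − 98 = 23 for the blank.
The known cells in row 7 total 106, leaving 121 − 106 = 15 for the blank.
The known cells in column 1 total 97, leaving 121 − 97 = 24 for the blank.
The known cells in row 5 total 96, leaving 121 − 96 = 25 for the blank.

c = 23, b = 25, a = 24, x = 15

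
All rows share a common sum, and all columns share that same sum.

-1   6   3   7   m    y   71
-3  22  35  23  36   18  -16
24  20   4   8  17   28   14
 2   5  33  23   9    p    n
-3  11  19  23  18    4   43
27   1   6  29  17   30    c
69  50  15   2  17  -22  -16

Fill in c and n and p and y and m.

Rows 2 and 3 both sum to 115, so that's the common total.
Column 5 has 36 + 17 + 9 + 18 + 17 + 17 = 114; the blank must be 115 − 114 = 1.
Row 6 has 27 + 1 + 6 + 29 + 17 + 30 = 110; the blank must be 115 − 110 = 5.
Row 1 has -1 + 6 + 3 + 7 + 1 + 71 = 87; the blank must be 115 − 87 = 28.
Column 7 has 71 − 16 + 14 + 43 + 5 − 16 = 101; the blank must be 115 − 101 = 14.
Row 4 has 2 + 5 + 33 + 23 + 9 + 14 = 86; the blank must be 115 − 86 = 29.

c = 5, n = 14, p = 29, y = 28, m = 1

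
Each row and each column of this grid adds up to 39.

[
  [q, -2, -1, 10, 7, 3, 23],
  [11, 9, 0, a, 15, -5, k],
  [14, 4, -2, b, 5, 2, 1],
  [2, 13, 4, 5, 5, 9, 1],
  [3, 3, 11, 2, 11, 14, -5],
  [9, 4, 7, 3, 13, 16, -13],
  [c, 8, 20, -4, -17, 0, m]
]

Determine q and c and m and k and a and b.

Row 1 has -2 − 1 + 10 + 7 + 3 + 23 = 40; the blank must be 39 − 40 = -1.
Row 3 has 14 + 4 − 2 + 5 + 2 + 1 = 24; the blank must be 39 − 24 = 15.
Column 1 has -1 + 11 + 14 + 2 + 3 + 9 = 38; the blank must be 39 − 38 = 1.
Row 7 has 1 + 8 + 20 − 4 − 17 + 0 = 8; the blank must be 39 − 8 = 31.
Column 7 has 23 + 1 + 1 − 5 − 13 + 31 = 38; the blank must be 39 − 38 = 1.
Row 2 has 11 + 9 + 0 + 15 − 5 + 1 = 31; the blank must be 39 − 31 = 8.

q = -1, c = 1, m = 31, k = 1, a = 8, b = 15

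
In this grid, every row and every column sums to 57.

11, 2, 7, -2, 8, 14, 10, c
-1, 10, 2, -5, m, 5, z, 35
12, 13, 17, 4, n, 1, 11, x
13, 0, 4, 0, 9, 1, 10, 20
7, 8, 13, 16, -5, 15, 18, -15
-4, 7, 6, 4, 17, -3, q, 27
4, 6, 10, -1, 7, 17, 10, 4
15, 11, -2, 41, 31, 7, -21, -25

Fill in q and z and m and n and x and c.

q = 3, z = 16, m = -5, n = -5, x = 4, c = 7

Row 1: 11 + 2 + 7 − 2 + 8 + 14 + 10 = 50, so its missing entry is 57 − 50 = 7.
Column 8: 7 + 35 + 20 − 15 + 27 + 4 − 25 = 53, so its missing entry is 57 − 53 = 4.
Row 3: 12 + 13 + 17 + 4 + 1 + 11 + 4 = 62, so its missing entry is 57 − 62 = -5.
Column 5: 8 − 5 + 9 − 5 + 17 + 7 + 31 = 62, so its missing entry is 57 − 62 = -5.
Row 6: -4 + 7 + 6 + 4 + 17 − 3 + 27 = 54, so its missing entry is 57 − 54 = 3.
Row 2: -1 + 10 + 2 − 5 − 5 + 5 + 35 = 41, so its missing entry is 57 − 41 = 16.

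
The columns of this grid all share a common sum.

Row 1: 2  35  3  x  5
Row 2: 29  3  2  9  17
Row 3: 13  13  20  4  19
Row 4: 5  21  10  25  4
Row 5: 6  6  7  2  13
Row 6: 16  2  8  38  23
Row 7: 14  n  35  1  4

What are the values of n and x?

Column 1 sums to 85 and so does column 5; that's the common total.
In column 2 the known cells total 80, leaving 85 − 80 = 5.
In column 4 the known cells total 79, leaving 85 − 79 = 6.

n = 5, x = 6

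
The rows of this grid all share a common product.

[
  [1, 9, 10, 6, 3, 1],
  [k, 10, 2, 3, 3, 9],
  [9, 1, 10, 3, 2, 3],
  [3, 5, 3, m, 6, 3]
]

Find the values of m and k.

m = 2, k = 1

Rows 1 and 3 each multiply to 1620, so every row has product 1620.
Row 4: 3×5×3×6×3 = 810, so the missing entry is 1620 ÷ 810 = 2.
Row 2: 10×2×3×3×9 = 1620, so the missing entry is 1620 ÷ 1620 = 1.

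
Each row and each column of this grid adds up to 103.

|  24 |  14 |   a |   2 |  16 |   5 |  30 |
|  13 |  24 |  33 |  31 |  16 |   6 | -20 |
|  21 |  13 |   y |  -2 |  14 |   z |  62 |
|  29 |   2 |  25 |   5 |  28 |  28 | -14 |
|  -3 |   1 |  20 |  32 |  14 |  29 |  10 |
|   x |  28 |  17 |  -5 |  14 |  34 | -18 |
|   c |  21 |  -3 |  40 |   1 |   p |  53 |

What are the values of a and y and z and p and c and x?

Row 1: 24 + 14 + 2 + 16 + 5 + 30 = 91, so its missing entry is 103 − 91 = 12.
Column 3: 12 + 33 + 25 + 20 + 17 − 3 = 104, so its missing entry is 103 − 104 = -1.
Row 6: 28 + 17 − 5 + 14 + 34 − 18 = 70, so its missing entry is 103 − 70 = 33.
Column 1: 24 + 13 + 21 + 29 − 3 + 33 = 117, so its missing entry is 103 − 117 = -14.
Row 7: -14 + 21 − 3 + 40 + 1 + 53 = 98, so its missing entry is 103 − 98 = 5.
Row 3: 21 + 13 − 1 − 2 + 14 + 62 = 107, so its missing entry is 103 − 107 = -4.

a = 12, y = -1, z = -4, p = 5, c = -14, x = 33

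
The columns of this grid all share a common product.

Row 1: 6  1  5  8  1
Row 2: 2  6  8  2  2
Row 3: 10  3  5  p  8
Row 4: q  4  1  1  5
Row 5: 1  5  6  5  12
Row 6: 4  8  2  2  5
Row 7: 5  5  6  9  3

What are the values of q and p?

Columns 3 and 5 each multiply to 14400, so every column has product 14400.
Column 1: 6×2×10×1×4×5 = 2400, so the missing entry is 14400 ÷ 2400 = 6.
Column 4: 8×2×1×5×2×9 = 1440, so the missing entry is 14400 ÷ 1440 = 10.

q = 6, p = 10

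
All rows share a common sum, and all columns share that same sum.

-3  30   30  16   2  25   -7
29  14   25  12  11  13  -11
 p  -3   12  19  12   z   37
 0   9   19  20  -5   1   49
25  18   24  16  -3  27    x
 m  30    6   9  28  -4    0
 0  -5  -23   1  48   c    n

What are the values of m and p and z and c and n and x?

m = 24, p = 18, z = -2, c = 33, n = 39, x = -14

Rows 1 and 2 both sum to 93, so that's the common total.
The known cells in row 5 total 107, leaving 93 − 107 = -14 for the blank.
The known cells in row 6 total 69, leaving 93 − 69 = 24 for the blank.
The known cells in column 1 total 75, leaving 93 − 75 = 18 for the blank.
The known cells in column 7 total 54, leaving 93 − 54 = 39 for the blank.
The known cells in row 7 total 60, leaving 93 − 60 = 33 for the blank.
The known cells in row 3 total 95, leaving 93 − 95 = -2 for the blank.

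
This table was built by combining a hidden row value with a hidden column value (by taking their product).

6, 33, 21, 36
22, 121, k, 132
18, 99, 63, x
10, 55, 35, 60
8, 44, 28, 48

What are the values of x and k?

x = 108, k = 77

Each row is a constant multiple of every other row — this is a multiplication table with the headers hidden.
Row 3 is 18/6 = 3/1 times row 1, so its entry in column 4 is 36 × 3/1 = 108.
Row 2 is 22/6 = 11/3 times row 1, so its entry in column 3 is 21 × 11/3 = 77.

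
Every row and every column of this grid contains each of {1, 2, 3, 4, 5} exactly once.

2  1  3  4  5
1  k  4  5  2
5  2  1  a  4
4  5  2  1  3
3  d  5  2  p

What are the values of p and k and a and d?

Cell (3,4): row 3 already has {1, 2, 4, 5} → 3.
Cell (2,2): row 2 already has {1, 2, 4, 5} → 3.
At (row 5, col 2): column 2 already has {1, 2, 3, 5}, so the value is 4.
For row 5, column 5: row 5 already has {2, 3, 4, 5}; that leaves 1.

p = 1, k = 3, a = 3, d = 4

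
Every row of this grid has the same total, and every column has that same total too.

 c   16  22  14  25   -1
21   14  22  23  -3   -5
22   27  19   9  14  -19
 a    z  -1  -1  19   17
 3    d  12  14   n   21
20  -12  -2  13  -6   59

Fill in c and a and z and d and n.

Rows 2 and 3 both sum to 72, so that's the common total.
Column 5 has 25 − 3 + 14 + 19 − 6 = 49; the blank must be 72 − 49 = 23.
Row 1 has 16 + 22 + 14 + 25 − 1 = 76; the blank must be 72 − 76 = -4.
Column 1 has -4 + 21 + 22 + 3 + 20 = 62; the blank must be 72 − 62 = 10.
Row 4 has 10 − 1 − 1 + 19 + 17 = 44; the blank must be 72 − 44 = 28.
Row 5 has 3 + 12 + 14 + 23 + 21 = 73; the blank must be 72 − 73 = -1.

c = -4, a = 10, z = 28, d = -1, n = 23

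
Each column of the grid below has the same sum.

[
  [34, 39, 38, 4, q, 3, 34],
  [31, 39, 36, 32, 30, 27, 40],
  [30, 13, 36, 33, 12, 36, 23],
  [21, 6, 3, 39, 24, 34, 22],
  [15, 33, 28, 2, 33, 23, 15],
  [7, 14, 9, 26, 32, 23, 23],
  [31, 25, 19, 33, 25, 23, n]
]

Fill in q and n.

q = 13, n = 12

Column 1 sums to 169 and so does column 6; that's the common total.
In column 5 the known cells total 156, leaving 169 − 156 = 13.
In column 7 the known cells total 157, leaving 169 − 157 = 12.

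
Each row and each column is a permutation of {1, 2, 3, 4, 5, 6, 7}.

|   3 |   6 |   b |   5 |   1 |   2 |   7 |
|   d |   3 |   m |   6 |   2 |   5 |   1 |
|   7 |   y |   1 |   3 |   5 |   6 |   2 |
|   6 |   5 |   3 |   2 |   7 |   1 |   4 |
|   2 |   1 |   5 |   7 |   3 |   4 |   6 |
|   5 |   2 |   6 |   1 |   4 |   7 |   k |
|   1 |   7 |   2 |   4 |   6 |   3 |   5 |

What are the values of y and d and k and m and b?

y = 4, d = 4, k = 3, m = 7, b = 4

At (row 3, col 2): row 3 already has {1, 2, 3, 5, 6, 7}, so the value is 4.
For row 1, column 3: row 1 already has {1, 2, 3, 5, 6, 7}; that leaves 4.
For row 2, column 3: column 3 already has {1, 2, 3, 4, 5, 6}; that leaves 7.
For row 6, column 7: row 6 already has {1, 2, 4, 5, 6, 7}; that leaves 3.
For row 2, column 1: row 2 already has {1, 2, 3, 5, 6, 7}; that leaves 4.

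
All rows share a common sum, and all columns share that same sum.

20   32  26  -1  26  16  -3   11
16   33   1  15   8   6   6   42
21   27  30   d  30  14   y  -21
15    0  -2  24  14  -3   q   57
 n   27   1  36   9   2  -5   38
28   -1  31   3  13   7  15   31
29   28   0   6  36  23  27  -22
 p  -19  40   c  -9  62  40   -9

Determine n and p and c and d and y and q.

n = 19, p = -21, c = 43, d = 1, y = 25, q = 22

Rows 1 and 2 both sum to 127, so that's the common total.
Row 5: 27 + 1 + 36 + 9 + 2 − 5 + 38 = 108, so its missing entry is 127 − 108 = 19.
Column 1: 20 + 16 + 21 + 15 + 19 + 28 + 29 = 148, so its missing entry is 127 − 148 = -21.
Row 8: -21 − 19 + 40 − 9 + 62 + 40 − 9 = 84, so its missing entry is 127 − 84 = 43.
Column 4: -1 + 15 + 24 + 36 + 3 + 6 + 43 = 126, so its missing entry is 127 − 126 = 1.
Row 3: 21 + 27 + 30 + 1 + 30 + 14 − 21 = 102, so its missing entry is 127 − 102 = 25.
Row 4: 15 + 0 − 2 + 24 + 14 − 3 + 57 = 105, so its missing entry is 127 − 105 = 22.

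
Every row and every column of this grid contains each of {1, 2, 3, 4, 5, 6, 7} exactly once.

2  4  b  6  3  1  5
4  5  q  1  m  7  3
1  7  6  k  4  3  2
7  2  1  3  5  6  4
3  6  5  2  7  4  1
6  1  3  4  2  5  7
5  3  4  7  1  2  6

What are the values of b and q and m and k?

Cell (3,4): row 3 already has {1, 2, 3, 4, 6, 7} → 5.
At (row 1, col 3): row 1 already has {1, 2, 3, 4, 5, 6}, so the value is 7.
For row 2, column 3: column 3 already has {1, 3, 4, 5, 6, 7}; that leaves 2.
For row 2, column 5: row 2 already has {1, 2, 3, 4, 5, 7}; that leaves 6.

b = 7, q = 2, m = 6, k = 5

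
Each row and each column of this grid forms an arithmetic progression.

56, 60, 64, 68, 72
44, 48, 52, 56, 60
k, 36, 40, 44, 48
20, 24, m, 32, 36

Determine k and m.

k = 32, m = 28

Along each row the entries change by 4 per step; down each column they change by -12.
Row 3: from 36 at column 2, stepping by 4 to column 1 gives 32.
Row 4: from 20 at column 1, stepping by 4 to column 3 gives 28.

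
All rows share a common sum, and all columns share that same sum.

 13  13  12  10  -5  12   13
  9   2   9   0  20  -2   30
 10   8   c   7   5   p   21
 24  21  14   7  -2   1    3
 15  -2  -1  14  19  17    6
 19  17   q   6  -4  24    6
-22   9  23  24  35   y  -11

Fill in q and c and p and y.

q = 0, c = 11, p = 6, y = 10

Rows 1 and 2 both sum to 68, so that's the common total.
Row 7 has -22 + 9 + 23 + 24 + 35 − 11 = 58; the blank must be 68 − 58 = 10.
Column 6 has 12 − 2 + 1 + 17 + 24 + 10 = 62; the blank must be 68 − 62 = 6.
Row 3 has 10 + 8 + 7 + 5 + 6 + 21 = 57; the blank must be 68 − 57 = 11.
Row 6 has 19 + 17 + 6 − 4 + 24 + 6 = 68; the blank must be 68 − 68 = 0.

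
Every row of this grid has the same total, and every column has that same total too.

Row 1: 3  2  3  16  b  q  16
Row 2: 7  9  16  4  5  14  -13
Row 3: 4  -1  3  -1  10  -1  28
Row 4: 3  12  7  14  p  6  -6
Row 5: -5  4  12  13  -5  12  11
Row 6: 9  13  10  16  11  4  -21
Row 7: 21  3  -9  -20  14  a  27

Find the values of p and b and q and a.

p = 6, b = 1, q = 1, a = 6

Rows 2 and 3 both sum to 42, so that's the common total.
Row 7: 21 + 3 − 9 − 20 + 14 + 27 = 36, so its missing entry is 42 − 36 = 6.
Row 4: 3 + 12 + 7 + 14 + 6 − 6 = 36, so its missing entry is 42 − 36 = 6.
Column 5: 5 + 10 + 6 − 5 + 11 + 14 = 41, so its missing entry is 42 − 41 = 1.
Row 1: 3 + 2 + 3 + 16 + 1 + 16 = 41, so its missing entry is 42 − 41 = 1.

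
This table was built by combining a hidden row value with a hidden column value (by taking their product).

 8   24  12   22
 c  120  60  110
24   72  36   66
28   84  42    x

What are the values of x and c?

Each row is a constant multiple of every other row — this is a multiplication table with the headers hidden.
Row 4 is 84/24 = 7/2 times row 1, so its entry in column 4 is 22 × 7/2 = 77.
Row 2 is 120/24 = 5/1 times row 1, so its entry in column 1 is 8 × 5/1 = 40.

x = 77, c = 40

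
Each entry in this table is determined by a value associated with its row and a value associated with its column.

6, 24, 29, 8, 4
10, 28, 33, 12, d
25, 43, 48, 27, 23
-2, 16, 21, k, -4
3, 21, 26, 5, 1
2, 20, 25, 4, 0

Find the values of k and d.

The difference between any two rows is the same in every column — this is an addition table with the headers hidden.
Row 4 minus row 1 is 16 − 24 = -8, so its entry in column 4 is 8 + (-8) = 0.
Row 2 minus row 1 is 28 − 24 = 4, so its entry in column 5 is 4 + 4 = 8.

k = 0, d = 8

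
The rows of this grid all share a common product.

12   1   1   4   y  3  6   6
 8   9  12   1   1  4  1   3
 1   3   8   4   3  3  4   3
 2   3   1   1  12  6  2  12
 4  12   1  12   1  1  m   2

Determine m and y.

m = 9, y = 2

Rows 2 and 4 each multiply to 10368, so every row has product 10368.
Row 5: 4×12×1×12×1×1×2 = 1152, so the missing entry is 10368 ÷ 1152 = 9.
Row 1: 12×1×1×4×3×6×6 = 5184, so the missing entry is 10368 ÷ 5184 = 2.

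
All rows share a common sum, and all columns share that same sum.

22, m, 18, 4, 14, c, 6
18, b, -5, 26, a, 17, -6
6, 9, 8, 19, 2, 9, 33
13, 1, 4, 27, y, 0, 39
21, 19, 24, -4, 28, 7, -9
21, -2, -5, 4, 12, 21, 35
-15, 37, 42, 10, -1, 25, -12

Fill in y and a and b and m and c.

Rows 3 and 5 both sum to 86, so that's the common total.
Row 4 has 13 + 1 + 4 + 27 + 0 + 39 = 84; the blank must be 86 − 84 = 2.
Column 5 has 14 + 2 + 2 + 28 + 12 − 1 = 57; the blank must be 86 − 57 = 29.
Row 2 has 18 − 5 + 26 + 29 + 17 − 6 = 79; the blank must be 86 − 79 = 7.
Column 2 has 7 + 9 + 1 + 19 − 2 + 37 = 71; the blank must be 86 − 71 = 15.
Row 1 has 22 + 15 + 18 + 4 + 14 + 6 = 79; the blank must be 86 − 79 = 7.

y = 2, a = 29, b = 7, m = 15, c = 7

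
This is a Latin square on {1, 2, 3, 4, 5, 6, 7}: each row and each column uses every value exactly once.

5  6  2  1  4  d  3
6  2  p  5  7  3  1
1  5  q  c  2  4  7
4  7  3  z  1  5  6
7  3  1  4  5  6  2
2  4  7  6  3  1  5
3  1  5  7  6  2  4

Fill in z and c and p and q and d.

For row 2, column 3: row 2 already has {1, 2, 3, 5, 6, 7}; that leaves 4.
Cell (4,4): row 4 already has {1, 3, 4, 5, 6, 7} → 2.
For row 3, column 4: column 4 already has {1, 2, 4, 5, 6, 7}; that leaves 3.
For row 1, column 6: row 1 already has {1, 2, 3, 4, 5, 6}; that leaves 7.
Cell (3,3): row 3 already has {1, 2, 3, 4, 5, 7} → 6.

z = 2, c = 3, p = 4, q = 6, d = 7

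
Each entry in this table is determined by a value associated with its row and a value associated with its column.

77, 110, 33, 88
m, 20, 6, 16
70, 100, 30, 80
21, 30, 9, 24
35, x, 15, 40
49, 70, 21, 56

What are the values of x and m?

x = 50, m = 14

Each row is a constant multiple of every other row — this is a multiplication table with the headers hidden.
Row 5 is 15/33 = 5/11 times row 1, so its entry in column 2 is 110 × 5/11 = 50.
Row 2 is 6/33 = 2/11 times row 1, so its entry in column 1 is 77 × 2/11 = 14.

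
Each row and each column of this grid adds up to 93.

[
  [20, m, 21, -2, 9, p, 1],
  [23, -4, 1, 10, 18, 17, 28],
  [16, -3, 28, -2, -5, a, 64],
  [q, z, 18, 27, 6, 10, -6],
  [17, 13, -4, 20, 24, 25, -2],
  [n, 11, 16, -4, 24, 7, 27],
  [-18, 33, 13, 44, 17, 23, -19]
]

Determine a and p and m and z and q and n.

a = -5, p = 16, m = 28, z = 15, q = 23, n = 12

Row 6: 11 + 16 − 4 + 24 + 7 + 27 = 81, so its missing entry is 93 − 81 = 12.
Column 1: 20 + 23 + 16 + 17 + 12 − 18 = 70, so its missing entry is 93 − 70 = 23.
Row 4: 23 + 18 + 27 + 6 + 10 − 6 = 78, so its missing entry is 93 − 78 = 15.
Column 2: -4 − 3 + 15 + 13 + 11 + 33 = 65, so its missing entry is 93 − 65 = 28.
Row 1: 20 + 28 + 21 − 2 + 9 + 1 = 77, so its missing entry is 93 − 77 = 16.
Row 3: 16 − 3 + 28 − 2 − 5 + 64 = 98, so its missing entry is 93 − 98 = -5.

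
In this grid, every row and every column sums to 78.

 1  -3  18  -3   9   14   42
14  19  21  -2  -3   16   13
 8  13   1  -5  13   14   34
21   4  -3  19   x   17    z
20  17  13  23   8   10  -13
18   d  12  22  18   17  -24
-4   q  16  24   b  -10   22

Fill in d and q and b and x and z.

The known cells in row 6 total 63, leaving 78 − 63 = 15 for the blank.
The known cells in column 2 total 65, leaving 78 − 65 = 13 for the blank.
The known cells in row 7 total 61, leaving 78 − 61 = 17 for the blank.
The known cells in column 5 total 62, leaving 78 − 62 = 16 for the blank.
The known cells in row 4 total 74, leaving 78 − 74 = 4 for the blank.

d = 15, q = 13, b = 17, x = 16, z = 4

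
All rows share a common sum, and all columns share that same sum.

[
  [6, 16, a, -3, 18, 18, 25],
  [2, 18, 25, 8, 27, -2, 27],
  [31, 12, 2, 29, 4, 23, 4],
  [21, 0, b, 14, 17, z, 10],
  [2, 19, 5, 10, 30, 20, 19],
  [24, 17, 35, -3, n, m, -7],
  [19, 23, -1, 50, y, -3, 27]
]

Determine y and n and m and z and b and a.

Rows 2 and 3 both sum to 105, so that's the common total.
Row 7: 19 + 23 − 1 + 50 − 3 + 27 = 115, so its missing entry is 105 − 115 = -10.
Column 5: 18 + 27 + 4 + 17 + 30 − 10 = 86, so its missing entry is 105 − 86 = 19.
Row 6: 24 + 17 + 35 − 3 + 19 − 7 = 85, so its missing entry is 105 − 85 = 20.
Row 1: 6 + 16 − 3 + 18 + 18 + 25 = 80, so its missing entry is 105 − 80 = 25.
Column 3: 25 + 25 + 2 + 5 + 35 − 1 = 91, so its missing entry is 105 − 91 = 14.
Row 4: 21 + 0 + 14 + 14 + 17 + 10 = 76, so its missing entry is 105 − 76 = 29.

y = -10, n = 19, m = 20, z = 29, b = 14, a = 25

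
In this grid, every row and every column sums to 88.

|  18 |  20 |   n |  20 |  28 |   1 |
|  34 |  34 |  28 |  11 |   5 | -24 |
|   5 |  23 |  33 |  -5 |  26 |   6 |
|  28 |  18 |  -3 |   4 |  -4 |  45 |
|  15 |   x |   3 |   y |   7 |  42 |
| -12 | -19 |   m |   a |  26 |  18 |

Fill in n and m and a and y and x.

n = 1, m = 26, a = 49, y = 9, x = 12

Row 1 has 18 + 20 + 20 + 28 + 1 = 87; the blank must be 88 − 87 = 1.
Column 2 has 20 + 34 + 23 + 18 − 19 = 76; the blank must be 88 − 76 = 12.
Row 5 has 15 + 12 + 3 + 7 + 42 = 79; the blank must be 88 − 79 = 9.
Column 4 has 20 + 11 − 5 + 4 + 9 = 39; the blank must be 88 − 39 = 49.
Row 6 has -12 − 19 + 49 + 26 + 18 = 62; the blank must be 88 − 62 = 26.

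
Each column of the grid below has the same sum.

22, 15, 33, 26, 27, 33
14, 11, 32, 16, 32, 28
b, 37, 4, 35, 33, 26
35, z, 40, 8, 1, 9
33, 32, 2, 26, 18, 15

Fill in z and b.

z = 16, b = 7

Column 4 sums to 111 and so does column 5; that's the common total.
In column 2 the known cells total 95, leaving 111 − 95 = 16.
In column 1 the known cells total 104, leaving 111 − 104 = 7.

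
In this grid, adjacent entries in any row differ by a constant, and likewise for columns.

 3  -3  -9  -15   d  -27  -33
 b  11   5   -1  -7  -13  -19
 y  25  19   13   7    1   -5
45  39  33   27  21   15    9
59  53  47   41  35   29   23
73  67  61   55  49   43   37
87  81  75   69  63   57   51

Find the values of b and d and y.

b = 17, d = -21, y = 31

Along each row the entries change by -6 per step; down each column they change by 14.
Row 2: from 11 at column 2, stepping by -6 to column 1 gives 17.
Row 1: from 3 at column 1, stepping by -6 to column 5 gives -21.
Row 3: from 25 at column 2, stepping by -6 to column 1 gives 31.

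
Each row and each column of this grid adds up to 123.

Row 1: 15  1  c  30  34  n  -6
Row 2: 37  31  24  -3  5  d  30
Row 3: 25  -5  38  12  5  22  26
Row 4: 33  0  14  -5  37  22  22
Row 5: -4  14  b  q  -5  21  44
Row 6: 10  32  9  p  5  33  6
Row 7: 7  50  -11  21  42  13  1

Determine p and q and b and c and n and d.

p = 28, q = 40, b = 13, c = 36, n = 13, d = -1

The known cells in row 2 total 124, leaving 123 − 124 = -1 for the blank.
The known cells in column 6 total 110, leaving 123 − 110 = 13 for the blank.
The known cells in row 1 total 87, leaving 123 − 87 = 36 for the blank.
The known cells in column 3 total 110, leaving 123 − 110 = 13 for the blank.
The known cells in row 5 total 83, leaving 123 − 83 = 40 for the blank.
The known cells in row 6 total 95, leaving 123 − 95 = 28 for the blank.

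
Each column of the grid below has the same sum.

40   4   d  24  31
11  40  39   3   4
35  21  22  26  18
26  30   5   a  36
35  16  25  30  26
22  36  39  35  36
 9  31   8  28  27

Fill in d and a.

The complete columns each total 178.
Column 3 is missing 178 − 138 = 40 (since 39 + 22 + 5 + 25 + 39 + 8 = 138).
Column 4 is missing 178 − 146 = 32 (since 24 + 3 + 26 + 30 + 35 + 28 = 146).

d = 40, a = 32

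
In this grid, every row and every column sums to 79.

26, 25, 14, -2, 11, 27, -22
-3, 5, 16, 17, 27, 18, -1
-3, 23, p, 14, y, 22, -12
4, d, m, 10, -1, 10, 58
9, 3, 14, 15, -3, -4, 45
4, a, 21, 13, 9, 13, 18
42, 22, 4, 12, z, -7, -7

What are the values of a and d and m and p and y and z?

The known cells in row 6 total 78, leaving 79 − 78 = 1 for the blank.
The known cells in column 2 total 79, leaving 79 − 79 = 0 for the blank.
The known cells in row 7 total 66, leaving 79 − 66 = 13 for the blank.
The known cells in column 5 total 56, leaving 79 − 56 = 23 for the blank.
The known cells in row 3 total 67, leaving 79 − 67 = 12 for the blank.
The known cells in row 4 total 81, leaving 79 − 81 = -2 for the blank.

a = 1, d = 0, m = -2, p = 12, y = 23, z = 13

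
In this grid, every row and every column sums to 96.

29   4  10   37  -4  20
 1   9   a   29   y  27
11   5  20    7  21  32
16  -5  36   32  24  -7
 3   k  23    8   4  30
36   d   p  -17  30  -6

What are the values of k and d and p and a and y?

Column 5: -4 + 21 + 24 + 4 + 30 = 75, so its missing entry is 96 − 75 = 21.
Row 2: 1 + 9 + 29 + 21 + 27 = 87, so its missing entry is 96 − 87 = 9.
Row 5: 3 + 23 + 8 + 4 + 30 = 68, so its missing entry is 96 − 68 = 28.
Column 2: 4 + 9 + 5 − 5 + 28 = 41, so its missing entry is 96 − 41 = 55.
Row 6: 36 + 55 − 17 + 30 − 6 = 98, so its missing entry is 96 − 98 = -2.

k = 28, d = 55, p = -2, a = 9, y = 21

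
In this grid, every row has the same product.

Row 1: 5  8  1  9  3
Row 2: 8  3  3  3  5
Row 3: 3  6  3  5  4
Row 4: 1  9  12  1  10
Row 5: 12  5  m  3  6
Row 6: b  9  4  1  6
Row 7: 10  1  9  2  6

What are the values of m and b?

m = 1, b = 5

Rows 4 and 7 each multiply to 1080, so every row has product 1080.
Row 5: 12×5×3×6 = 1080, so the missing entry is 1080 ÷ 1080 = 1.
Row 6: 9×4×1×6 = 216, so the missing entry is 1080 ÷ 216 = 5.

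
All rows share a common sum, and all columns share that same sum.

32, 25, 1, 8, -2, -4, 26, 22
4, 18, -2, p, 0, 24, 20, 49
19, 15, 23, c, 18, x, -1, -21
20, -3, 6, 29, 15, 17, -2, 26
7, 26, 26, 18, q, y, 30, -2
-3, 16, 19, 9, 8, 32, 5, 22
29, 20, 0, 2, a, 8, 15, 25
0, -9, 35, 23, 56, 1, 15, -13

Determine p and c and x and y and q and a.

p = -5, c = 24, x = 31, y = -1, q = 4, a = 9

Rows 1 and 4 both sum to 108, so that's the common total.
Row 7 has 29 + 20 + 0 + 2 + 8 + 15 + 25 = 99; the blank must be 108 − 99 = 9.
Column 5 has -2 + 0 + 18 + 15 + 8 + 9 + 56 = 104; the blank must be 108 − 104 = 4.
Row 5 has 7 + 26 + 26 + 18 + 4 + 30 − 2 = 109; the blank must be 108 − 109 = -1.
Column 6 has -4 + 24 + 17 − 1 + 32 + 8 + 1 = 77; the blank must be 108 − 77 = 31.
Row 3 has 19 + 15 + 23 + 18 + 31 − 1 − 21 = 84; the blank must be 108 − 84 = 24.
Row 2 has 4 + 18 − 2 + 0 + 24 + 20 + 49 = 113; the blank must be 108 − 113 = -5.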